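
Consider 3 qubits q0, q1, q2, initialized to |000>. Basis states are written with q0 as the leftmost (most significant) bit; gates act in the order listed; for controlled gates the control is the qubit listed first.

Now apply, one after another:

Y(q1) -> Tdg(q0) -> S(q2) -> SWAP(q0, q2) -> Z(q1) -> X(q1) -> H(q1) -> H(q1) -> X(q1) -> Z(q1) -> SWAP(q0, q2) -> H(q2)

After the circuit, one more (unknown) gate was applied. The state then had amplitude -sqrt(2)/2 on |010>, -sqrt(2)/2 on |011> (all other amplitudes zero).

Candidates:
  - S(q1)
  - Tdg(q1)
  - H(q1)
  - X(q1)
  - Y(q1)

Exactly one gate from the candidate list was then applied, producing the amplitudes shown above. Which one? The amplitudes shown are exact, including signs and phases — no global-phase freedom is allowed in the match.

It was S(q1) that produced the state shown. Key observation: the block from step 4 through step 11 cancels to the identity and can be dropped.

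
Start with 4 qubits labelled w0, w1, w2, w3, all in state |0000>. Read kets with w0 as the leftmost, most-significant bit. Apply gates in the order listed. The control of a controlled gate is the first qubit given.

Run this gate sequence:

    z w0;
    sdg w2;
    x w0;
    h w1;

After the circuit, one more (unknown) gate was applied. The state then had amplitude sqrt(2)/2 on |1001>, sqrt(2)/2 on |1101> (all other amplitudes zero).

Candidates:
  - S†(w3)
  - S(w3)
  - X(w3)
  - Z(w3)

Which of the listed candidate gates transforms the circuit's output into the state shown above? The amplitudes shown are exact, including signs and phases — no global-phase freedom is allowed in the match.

It was X(w3) that produced the state shown.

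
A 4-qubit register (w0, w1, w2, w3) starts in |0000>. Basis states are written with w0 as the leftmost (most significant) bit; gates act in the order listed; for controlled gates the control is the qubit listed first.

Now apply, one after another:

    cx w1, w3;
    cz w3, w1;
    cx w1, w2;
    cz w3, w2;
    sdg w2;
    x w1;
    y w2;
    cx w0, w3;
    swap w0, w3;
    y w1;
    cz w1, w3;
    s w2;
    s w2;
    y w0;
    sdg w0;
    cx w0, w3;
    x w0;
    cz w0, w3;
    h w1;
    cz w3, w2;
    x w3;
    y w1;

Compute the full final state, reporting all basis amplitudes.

After the circuit, the state carries amplitude -sqrt(2)*I/2 on |0010>, sqrt(2)*I/2 on |0110>, and 0 on every other basis state.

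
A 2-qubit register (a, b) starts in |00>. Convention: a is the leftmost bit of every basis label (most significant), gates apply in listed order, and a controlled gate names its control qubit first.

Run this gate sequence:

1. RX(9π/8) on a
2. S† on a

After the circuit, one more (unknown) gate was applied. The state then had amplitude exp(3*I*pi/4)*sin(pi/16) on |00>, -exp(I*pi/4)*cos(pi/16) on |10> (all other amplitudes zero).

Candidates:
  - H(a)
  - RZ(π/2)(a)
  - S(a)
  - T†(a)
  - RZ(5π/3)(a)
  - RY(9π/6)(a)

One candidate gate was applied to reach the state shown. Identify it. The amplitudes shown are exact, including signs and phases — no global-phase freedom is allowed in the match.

The applied gate was RZ(π/2)(a).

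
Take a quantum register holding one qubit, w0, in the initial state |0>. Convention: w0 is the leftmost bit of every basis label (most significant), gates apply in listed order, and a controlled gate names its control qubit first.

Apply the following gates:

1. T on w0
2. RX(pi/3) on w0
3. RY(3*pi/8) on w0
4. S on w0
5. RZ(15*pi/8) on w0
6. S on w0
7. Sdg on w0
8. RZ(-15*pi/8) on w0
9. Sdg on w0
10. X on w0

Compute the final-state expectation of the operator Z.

The observable Z averages to -sqrt(2 - sqrt(2))/4. Key observation: the block from step 4 through step 9 cancels to the identity and can be dropped.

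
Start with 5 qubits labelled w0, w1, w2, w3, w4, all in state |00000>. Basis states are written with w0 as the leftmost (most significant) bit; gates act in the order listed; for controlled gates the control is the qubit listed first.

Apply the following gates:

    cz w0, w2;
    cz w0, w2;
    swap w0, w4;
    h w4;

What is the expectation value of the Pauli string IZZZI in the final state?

In the final state, IZZZI has expectation 1.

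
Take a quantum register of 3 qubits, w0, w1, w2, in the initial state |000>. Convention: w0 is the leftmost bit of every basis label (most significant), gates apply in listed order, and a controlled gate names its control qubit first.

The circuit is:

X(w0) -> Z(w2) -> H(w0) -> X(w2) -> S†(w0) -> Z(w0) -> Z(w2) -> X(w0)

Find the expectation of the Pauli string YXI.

The expectation value of YXI is 0.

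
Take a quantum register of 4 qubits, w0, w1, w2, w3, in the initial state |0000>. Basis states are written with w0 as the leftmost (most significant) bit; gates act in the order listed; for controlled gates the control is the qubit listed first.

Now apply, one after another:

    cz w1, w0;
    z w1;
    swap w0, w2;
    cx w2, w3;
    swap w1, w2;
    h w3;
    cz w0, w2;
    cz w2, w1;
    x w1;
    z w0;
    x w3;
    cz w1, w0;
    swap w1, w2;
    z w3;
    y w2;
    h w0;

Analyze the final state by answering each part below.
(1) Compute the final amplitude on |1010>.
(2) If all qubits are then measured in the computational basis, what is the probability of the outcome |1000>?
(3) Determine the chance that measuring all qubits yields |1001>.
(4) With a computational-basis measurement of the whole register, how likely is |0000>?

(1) The final state's coefficient on |1010> equals 0.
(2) The probability of measuring |1000> is 1/4.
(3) The probability of measuring |1001> is 1/4.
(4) The probability of measuring |0000> is 1/4.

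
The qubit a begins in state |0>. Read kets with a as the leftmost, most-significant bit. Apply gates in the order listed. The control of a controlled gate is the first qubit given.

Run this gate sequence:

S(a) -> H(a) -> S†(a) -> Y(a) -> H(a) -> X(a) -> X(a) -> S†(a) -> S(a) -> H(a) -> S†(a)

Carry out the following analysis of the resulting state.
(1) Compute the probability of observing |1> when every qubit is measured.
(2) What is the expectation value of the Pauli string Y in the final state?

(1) A full measurement returns |1> with probability 1/2.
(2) The observable Y averages to 0.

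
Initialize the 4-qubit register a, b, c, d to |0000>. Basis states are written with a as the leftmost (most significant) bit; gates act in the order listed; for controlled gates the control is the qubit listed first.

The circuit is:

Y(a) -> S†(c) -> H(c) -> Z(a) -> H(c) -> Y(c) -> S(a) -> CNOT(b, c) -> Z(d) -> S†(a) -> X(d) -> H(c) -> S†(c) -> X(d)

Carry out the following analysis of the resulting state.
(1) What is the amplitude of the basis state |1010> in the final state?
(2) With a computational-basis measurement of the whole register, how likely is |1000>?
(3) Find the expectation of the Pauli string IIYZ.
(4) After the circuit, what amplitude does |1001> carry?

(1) |1010> carries amplitude sqrt(2)*I/2 in the final state.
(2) Outcome |1000> occurs with probability 1/2.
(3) The expectation value of IIYZ is 1.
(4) The final state's coefficient on |1001> equals 0.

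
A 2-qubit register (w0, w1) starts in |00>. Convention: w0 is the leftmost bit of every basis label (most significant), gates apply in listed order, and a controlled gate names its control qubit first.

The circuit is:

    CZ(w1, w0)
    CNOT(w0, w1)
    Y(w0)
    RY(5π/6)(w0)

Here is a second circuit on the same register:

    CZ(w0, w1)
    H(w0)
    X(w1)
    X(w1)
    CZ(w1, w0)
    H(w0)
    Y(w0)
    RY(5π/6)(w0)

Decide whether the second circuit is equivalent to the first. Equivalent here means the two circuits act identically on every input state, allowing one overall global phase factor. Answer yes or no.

No: there is an input state on which the two circuits produce genuinely different outputs (not merely differing by a phase).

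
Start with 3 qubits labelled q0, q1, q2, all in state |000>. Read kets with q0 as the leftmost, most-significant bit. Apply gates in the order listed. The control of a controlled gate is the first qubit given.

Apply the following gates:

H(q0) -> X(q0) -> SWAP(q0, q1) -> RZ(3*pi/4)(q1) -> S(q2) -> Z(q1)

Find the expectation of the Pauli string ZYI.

The expectation value of ZYI is -sqrt(2)/2.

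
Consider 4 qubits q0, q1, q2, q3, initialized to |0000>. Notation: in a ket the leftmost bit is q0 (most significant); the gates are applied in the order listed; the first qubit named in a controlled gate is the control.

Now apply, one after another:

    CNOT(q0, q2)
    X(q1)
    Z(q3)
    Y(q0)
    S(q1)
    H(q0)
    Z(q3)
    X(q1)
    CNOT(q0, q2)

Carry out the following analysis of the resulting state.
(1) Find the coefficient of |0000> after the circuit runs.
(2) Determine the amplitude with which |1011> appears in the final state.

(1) The final state's coefficient on |0000> equals -sqrt(2)/2.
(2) The final state's coefficient on |1011> equals 0.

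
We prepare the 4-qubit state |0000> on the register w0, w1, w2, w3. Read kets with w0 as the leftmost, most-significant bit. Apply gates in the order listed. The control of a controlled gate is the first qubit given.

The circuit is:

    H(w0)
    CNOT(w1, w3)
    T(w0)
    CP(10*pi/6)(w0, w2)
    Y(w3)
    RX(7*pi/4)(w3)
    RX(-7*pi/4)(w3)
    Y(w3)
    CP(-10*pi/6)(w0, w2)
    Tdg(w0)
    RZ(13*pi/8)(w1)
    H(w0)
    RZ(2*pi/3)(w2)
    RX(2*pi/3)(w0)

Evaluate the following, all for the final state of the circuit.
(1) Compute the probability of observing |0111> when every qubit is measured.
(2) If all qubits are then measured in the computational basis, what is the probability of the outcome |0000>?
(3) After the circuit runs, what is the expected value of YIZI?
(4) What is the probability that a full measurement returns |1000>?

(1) The probability of measuring |0111> is 0. Key observation: the block from step 3 through step 10 cancels to the identity and can be dropped.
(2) Outcome |0000> occurs with probability 1/4.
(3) The observable YIZI averages to -sqrt(3)/2.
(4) Outcome |1000> occurs with probability 3/4.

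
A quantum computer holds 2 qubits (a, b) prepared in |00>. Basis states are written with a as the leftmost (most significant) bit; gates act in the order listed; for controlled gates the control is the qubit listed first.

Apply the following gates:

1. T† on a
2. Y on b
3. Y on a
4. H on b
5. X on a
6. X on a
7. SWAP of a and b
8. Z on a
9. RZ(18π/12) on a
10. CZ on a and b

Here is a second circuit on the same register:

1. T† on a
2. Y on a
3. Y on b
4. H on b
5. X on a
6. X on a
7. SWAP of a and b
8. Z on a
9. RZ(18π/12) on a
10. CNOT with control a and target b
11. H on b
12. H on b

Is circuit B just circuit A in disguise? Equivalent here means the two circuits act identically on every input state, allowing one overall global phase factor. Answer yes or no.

No, they are not equivalent — no single phase factor reconciles the two unitaries.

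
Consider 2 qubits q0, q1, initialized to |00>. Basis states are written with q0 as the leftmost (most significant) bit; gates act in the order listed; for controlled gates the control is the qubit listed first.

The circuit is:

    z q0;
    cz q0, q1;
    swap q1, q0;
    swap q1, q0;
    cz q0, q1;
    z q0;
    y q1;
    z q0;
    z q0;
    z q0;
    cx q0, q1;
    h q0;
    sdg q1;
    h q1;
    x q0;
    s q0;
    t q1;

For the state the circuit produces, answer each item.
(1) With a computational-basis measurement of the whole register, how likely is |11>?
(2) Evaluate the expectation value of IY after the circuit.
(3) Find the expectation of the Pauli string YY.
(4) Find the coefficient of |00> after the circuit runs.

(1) Outcome |11> occurs with probability 1/4. Key observation: the block from step 1 through step 6 cancels to the identity and can be dropped.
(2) The observable IY averages to -sqrt(2)/2.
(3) The expectation value of YY is -sqrt(2)/2.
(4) The amplitude on |00> is 1/2.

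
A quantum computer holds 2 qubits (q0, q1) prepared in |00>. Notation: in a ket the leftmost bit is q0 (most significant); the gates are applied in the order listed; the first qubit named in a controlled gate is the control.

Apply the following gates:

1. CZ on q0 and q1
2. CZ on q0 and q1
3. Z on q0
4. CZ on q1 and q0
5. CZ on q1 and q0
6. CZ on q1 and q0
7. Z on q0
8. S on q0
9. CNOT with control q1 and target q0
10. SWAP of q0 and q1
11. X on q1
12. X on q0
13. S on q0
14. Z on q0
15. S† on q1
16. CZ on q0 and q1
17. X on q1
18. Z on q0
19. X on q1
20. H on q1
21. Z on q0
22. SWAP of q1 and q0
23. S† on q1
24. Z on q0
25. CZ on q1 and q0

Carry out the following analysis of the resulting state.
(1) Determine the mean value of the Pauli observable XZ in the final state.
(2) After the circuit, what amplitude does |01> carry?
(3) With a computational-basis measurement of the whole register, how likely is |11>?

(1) The observable XZ averages to 1. Key observation: steps 4-5 multiply out to the identity, so the circuit reduces to the remaining gates.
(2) The final state's coefficient on |01> equals -sqrt(2)*I/2.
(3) The probability of measuring |11> is 1/2.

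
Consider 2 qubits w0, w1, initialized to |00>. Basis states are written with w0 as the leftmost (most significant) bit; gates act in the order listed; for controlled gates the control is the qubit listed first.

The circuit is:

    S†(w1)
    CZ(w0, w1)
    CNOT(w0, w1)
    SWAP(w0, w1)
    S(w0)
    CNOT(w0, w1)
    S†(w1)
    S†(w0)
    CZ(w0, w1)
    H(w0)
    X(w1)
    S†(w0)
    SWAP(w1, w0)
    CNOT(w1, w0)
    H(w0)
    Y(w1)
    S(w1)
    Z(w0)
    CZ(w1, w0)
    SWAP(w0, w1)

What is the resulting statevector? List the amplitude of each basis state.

The resulting statevector has amplitude -1/2 on |00>, 1/2 on |01>, -1/2 on |10>, 1/2 on |11>.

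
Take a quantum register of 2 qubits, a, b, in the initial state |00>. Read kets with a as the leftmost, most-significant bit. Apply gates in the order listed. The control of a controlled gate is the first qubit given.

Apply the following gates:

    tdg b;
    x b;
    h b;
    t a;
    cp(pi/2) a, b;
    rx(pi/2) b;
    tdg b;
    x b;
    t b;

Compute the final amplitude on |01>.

The final state's coefficient on |01> equals (1 + I)*exp(I*pi/4)/2.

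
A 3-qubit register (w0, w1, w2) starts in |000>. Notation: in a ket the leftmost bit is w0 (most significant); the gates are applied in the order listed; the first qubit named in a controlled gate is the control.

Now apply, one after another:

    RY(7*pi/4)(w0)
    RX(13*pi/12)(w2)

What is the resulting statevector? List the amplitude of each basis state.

The final amplitudes are -sqrt(6)/8 + sqrt(2)/8 + 1/4 on |000>, I*(sqrt(2) + sqrt(6) + 2*sqrt(3))/8 on |001>, 0 on |010>, 0 on |011>, -sqrt(6)/8 - sqrt(2)/8 + sqrt(3)/4 on |100>, I*(-sqrt(6) - 2 + sqrt(2))/8 on |101>, 0 on |110>, 0 on |111>.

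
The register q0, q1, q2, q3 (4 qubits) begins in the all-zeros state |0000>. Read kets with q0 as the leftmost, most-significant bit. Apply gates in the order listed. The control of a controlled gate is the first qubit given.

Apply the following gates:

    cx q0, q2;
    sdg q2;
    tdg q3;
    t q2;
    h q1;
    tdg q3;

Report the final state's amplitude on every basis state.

After the circuit, the state carries amplitude sqrt(2)/2 on |0000>, sqrt(2)/2 on |0100>, and 0 on every other basis state.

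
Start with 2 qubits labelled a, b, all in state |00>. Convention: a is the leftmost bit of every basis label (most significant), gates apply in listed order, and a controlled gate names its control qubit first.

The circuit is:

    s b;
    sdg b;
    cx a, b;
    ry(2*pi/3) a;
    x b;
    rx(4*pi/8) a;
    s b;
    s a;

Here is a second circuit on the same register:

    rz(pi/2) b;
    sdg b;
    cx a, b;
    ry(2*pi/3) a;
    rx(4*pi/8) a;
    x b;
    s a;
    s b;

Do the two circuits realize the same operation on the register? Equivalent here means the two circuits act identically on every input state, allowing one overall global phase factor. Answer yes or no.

Yes — the two circuits implement the same unitary up to a global phase.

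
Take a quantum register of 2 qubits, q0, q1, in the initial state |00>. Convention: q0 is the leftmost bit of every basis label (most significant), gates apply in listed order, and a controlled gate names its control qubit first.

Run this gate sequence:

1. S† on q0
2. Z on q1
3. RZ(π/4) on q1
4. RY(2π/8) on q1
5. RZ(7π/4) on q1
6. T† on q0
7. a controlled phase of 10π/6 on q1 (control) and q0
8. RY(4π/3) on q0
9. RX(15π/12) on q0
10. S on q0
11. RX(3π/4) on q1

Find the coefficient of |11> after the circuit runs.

The amplitude on |11> is sqrt(12 - 6*sqrt(2))/16 + sqrt(6 - 3*sqrt(2))/8 - I*sqrt(sqrt(2) + 2)/8 - I*sqrt(2*sqrt(2) + 4)/16 - sqrt(sqrt(2) + 2)*exp(3*I*pi/4)/8 - sqrt(12 - 6*sqrt(2))*exp(I*pi/4)/16 + sqrt(2*sqrt(2) + 4)*exp(3*I*pi/4)/16 + sqrt(6 - 3*sqrt(2))*exp(I*pi/4)/8.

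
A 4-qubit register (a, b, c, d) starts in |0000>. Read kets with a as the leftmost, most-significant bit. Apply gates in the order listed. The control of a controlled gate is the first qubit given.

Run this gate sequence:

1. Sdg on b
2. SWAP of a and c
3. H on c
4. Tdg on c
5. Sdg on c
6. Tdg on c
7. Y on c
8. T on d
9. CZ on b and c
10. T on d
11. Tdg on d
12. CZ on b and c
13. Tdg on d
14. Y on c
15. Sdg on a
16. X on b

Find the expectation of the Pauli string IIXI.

The observable IIXI averages to -1.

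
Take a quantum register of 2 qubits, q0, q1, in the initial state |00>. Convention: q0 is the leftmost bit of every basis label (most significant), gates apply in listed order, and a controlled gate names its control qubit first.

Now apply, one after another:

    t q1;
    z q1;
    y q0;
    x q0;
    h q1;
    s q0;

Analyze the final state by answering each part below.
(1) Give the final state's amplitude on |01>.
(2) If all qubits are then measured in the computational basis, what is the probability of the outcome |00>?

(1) The amplitude on |01> is sqrt(2)*I/2.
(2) A full measurement returns |00> with probability 1/2.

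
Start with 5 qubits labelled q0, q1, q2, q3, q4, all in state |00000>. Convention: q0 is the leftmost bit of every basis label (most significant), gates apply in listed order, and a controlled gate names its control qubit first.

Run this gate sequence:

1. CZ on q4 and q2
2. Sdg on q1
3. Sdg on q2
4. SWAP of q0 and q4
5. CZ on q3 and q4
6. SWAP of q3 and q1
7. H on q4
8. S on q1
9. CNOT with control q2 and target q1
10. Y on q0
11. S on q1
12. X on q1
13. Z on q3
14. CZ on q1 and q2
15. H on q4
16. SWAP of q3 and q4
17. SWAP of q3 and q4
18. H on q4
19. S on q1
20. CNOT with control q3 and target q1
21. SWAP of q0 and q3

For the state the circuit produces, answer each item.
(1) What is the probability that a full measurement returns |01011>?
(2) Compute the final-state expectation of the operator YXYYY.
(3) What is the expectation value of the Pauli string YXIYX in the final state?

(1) Outcome |01011> occurs with probability 1/2. Key observation: steps 15-18 multiply out to the identity, so the circuit reduces to the remaining gates.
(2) The observable YXYYY averages to 0.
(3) The observable YXIYX averages to 0.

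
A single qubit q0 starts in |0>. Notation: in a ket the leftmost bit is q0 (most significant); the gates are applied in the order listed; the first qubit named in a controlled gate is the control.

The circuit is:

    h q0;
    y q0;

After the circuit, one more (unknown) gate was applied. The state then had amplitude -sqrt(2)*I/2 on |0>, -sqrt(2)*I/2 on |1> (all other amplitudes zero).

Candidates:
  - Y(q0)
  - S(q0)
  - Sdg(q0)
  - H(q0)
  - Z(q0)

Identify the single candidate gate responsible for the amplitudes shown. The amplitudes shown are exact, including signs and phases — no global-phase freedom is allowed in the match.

It was Z(q0) that produced the state shown.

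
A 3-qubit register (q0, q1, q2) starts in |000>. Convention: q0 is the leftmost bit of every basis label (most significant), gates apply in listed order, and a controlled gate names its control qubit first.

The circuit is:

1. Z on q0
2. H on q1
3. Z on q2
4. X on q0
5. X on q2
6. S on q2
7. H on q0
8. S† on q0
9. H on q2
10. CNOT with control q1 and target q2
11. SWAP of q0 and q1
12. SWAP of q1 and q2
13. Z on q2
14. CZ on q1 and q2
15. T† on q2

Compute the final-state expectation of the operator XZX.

In the final state, XZX has expectation sqrt(2)/2.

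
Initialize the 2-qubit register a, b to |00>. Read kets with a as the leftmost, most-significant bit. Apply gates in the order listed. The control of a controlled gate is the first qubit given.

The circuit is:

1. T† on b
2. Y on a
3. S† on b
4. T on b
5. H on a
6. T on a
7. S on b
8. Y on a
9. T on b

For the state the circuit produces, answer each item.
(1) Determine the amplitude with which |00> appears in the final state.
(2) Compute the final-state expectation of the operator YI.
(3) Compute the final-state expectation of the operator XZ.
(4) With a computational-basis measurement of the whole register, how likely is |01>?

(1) The amplitude on |00> is -sqrt(2)*exp(I*pi/4)/2.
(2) In the final state, YI has expectation -sqrt(2)/2.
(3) The expectation value of XZ is sqrt(2)/2.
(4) The probability of measuring |01> is 0.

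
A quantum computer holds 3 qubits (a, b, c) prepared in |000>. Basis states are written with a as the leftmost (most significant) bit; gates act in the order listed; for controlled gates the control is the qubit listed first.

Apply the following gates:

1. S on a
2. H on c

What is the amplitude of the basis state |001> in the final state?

|001> carries amplitude sqrt(2)/2 in the final state.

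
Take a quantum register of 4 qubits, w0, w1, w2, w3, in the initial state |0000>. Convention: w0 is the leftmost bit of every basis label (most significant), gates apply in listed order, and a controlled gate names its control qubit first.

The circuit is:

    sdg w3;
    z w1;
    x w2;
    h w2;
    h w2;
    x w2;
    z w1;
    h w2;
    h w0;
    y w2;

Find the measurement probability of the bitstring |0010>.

A full measurement returns |0010> with probability 1/4. Key observation: the block from step 2 through step 7 cancels to the identity and can be dropped.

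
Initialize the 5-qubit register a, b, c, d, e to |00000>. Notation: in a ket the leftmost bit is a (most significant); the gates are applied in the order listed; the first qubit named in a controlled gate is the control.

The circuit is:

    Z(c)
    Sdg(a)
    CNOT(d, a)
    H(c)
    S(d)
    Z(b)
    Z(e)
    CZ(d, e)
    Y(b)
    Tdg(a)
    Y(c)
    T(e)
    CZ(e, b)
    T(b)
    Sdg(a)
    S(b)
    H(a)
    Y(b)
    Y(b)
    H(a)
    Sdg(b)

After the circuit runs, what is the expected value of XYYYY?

The expectation value of XYYYY is 0. Key observation: the block from step 16 through step 21 cancels to the identity and can be dropped.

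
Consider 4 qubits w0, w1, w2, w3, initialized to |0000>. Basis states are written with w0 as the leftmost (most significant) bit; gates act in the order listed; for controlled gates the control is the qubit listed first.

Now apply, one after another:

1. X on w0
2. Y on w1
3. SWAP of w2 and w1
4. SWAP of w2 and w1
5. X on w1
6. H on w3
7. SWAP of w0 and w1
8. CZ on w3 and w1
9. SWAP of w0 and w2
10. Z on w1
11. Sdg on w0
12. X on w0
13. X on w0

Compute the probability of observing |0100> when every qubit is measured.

Outcome |0100> occurs with probability 1/2. Key observation: gates 3-4 undo each other exactly, leaving only the rest of the circuit to track.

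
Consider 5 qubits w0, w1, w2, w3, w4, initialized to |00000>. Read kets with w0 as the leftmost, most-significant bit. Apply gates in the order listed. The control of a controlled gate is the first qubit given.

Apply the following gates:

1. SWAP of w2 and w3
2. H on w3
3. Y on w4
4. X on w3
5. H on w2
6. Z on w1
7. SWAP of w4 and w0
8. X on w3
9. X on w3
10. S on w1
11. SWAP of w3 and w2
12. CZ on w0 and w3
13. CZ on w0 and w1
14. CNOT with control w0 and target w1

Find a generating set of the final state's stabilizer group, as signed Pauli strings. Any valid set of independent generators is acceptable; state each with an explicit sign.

The final state is stabilized by the group generated by +IIXII, -IIIXI, -ZIIII, -IZIII, +IIIIZ; other independent generating sets are equally valid.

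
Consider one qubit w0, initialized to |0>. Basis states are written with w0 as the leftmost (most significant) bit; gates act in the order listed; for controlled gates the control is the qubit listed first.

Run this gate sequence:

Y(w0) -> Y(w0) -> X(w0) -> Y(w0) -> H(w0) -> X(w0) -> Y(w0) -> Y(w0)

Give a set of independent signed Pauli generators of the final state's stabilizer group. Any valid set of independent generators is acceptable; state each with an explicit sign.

The final state is stabilized by the group generated by +X; other independent generating sets are equally valid.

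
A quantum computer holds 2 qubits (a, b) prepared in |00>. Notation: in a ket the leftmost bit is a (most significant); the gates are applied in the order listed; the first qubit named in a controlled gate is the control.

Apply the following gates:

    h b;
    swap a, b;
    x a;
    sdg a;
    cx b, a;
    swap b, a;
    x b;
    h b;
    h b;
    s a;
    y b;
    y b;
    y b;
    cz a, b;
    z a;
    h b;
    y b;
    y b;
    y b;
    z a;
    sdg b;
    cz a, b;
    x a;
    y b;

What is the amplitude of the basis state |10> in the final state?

The amplitude on |10> is -1/2 - I/2.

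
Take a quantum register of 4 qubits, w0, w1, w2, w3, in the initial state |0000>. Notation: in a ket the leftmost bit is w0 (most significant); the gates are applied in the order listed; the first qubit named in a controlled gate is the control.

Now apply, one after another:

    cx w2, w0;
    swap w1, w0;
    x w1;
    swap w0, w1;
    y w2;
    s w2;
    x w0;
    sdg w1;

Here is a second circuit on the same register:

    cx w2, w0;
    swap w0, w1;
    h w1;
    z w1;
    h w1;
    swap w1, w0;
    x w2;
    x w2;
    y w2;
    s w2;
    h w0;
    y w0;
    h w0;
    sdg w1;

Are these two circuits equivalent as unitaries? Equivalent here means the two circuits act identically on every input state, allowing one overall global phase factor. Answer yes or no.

No — the two circuits implement different unitaries, even allowing a global phase.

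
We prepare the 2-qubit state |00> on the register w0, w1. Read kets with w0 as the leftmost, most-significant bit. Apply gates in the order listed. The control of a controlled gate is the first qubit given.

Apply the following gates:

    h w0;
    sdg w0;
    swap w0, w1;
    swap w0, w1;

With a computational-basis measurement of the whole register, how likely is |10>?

A full measurement returns |10> with probability 1/2. Key observation: steps 3-4 multiply out to the identity, so the circuit reduces to the remaining gates.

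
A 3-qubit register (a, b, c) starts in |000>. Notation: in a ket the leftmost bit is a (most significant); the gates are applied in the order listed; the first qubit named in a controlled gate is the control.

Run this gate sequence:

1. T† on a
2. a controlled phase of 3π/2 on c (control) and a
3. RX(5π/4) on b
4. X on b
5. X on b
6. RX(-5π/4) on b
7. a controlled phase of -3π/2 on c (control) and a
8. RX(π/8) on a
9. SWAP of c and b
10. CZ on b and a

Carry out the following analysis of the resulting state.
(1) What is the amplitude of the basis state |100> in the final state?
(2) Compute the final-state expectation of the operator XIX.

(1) |100> carries amplitude -I*sin(pi/16) in the final state. Key observation: gates 2-7 undo each other exactly, leaving only the rest of the circuit to track.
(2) In the final state, XIX has expectation 0.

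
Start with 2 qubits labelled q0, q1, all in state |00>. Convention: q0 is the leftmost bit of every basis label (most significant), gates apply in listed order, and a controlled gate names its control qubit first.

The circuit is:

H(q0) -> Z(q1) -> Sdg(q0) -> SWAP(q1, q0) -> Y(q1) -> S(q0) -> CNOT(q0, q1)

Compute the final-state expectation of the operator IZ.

In the final state, IZ has expectation 0.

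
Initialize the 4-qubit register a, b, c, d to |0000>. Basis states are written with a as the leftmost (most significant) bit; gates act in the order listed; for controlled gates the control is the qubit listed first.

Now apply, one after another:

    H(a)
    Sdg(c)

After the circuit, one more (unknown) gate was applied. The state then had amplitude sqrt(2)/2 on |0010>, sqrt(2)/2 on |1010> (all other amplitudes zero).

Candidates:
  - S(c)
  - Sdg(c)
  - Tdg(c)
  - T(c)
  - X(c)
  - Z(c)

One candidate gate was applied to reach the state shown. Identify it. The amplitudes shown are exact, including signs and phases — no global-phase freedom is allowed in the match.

It was X(c) that produced the state shown.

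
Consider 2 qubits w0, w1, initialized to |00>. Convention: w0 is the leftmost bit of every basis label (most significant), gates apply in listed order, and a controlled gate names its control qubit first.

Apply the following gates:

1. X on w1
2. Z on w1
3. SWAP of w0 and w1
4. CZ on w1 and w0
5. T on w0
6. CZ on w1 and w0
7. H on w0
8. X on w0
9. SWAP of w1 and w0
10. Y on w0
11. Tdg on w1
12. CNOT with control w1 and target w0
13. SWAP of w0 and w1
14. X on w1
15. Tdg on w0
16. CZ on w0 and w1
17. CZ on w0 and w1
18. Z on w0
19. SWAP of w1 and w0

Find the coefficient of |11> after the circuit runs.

The amplitude on |11> is sqrt(2)*exp(I*pi/4)/2. Key observation: gates 16-17 undo each other exactly, leaving only the rest of the circuit to track.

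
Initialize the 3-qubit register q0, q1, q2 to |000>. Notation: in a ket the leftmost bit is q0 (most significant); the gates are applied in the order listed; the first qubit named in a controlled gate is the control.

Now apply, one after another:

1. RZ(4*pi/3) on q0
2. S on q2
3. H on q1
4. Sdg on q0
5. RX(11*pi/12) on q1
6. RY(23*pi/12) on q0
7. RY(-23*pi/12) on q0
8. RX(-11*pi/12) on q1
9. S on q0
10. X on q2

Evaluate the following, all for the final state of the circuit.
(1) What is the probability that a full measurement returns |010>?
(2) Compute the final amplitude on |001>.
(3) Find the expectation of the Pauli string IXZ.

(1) Outcome |010> occurs with probability 0. Key observation: the block from step 4 through step 9 cancels to the identity and can be dropped.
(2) |001> carries amplitude -sqrt(2)*exp(I*pi/3)/2 in the final state.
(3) The observable IXZ averages to -1.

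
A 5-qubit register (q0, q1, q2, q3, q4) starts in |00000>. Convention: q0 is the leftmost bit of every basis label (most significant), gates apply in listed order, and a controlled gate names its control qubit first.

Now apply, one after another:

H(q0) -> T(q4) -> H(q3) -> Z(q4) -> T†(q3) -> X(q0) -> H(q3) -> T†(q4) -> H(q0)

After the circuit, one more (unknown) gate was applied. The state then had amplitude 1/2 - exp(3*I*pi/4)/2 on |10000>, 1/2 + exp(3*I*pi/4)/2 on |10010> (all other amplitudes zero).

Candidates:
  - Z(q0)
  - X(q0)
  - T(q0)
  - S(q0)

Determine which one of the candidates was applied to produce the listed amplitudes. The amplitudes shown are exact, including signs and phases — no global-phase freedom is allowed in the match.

The unique candidate consistent with the amplitudes is X(q0).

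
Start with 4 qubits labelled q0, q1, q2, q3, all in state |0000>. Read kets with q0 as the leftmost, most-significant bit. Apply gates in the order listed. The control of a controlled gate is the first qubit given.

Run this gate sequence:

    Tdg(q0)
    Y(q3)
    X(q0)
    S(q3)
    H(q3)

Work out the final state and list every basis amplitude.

After the circuit, the state carries amplitude -sqrt(2)/2 on |1000>, sqrt(2)/2 on |1001>, and 0 on every other basis state.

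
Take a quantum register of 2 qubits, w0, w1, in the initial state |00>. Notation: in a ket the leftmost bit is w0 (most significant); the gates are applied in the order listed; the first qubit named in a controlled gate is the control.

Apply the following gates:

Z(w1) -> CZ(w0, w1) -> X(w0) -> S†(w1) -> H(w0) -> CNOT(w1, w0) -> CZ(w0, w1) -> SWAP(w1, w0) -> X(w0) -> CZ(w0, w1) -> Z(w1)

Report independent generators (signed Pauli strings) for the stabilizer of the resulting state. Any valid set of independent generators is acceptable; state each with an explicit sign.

The stabilizer group can be generated by -IX, -ZI, among other valid generating sets.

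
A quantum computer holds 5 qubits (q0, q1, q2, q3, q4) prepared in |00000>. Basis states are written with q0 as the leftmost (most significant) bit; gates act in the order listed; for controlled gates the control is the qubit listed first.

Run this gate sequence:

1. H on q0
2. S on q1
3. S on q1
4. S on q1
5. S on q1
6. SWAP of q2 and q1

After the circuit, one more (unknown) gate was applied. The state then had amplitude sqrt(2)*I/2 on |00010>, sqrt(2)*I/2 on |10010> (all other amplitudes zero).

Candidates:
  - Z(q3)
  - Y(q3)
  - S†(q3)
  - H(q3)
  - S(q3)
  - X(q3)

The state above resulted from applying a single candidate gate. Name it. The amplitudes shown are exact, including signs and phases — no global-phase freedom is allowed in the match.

The applied gate was Y(q3).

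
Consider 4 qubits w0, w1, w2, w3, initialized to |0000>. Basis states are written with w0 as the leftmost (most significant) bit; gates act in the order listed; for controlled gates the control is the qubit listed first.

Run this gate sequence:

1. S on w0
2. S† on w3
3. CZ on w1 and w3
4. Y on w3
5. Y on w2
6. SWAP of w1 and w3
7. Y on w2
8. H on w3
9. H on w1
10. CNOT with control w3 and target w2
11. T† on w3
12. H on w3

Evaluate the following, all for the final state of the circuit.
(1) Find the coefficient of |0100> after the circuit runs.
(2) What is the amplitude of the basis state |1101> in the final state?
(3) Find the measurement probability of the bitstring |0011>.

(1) |0100> carries amplitude -sqrt(2)*I/4 in the final state.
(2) The amplitude on |1101> is 0.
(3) Outcome |0011> occurs with probability 1/8.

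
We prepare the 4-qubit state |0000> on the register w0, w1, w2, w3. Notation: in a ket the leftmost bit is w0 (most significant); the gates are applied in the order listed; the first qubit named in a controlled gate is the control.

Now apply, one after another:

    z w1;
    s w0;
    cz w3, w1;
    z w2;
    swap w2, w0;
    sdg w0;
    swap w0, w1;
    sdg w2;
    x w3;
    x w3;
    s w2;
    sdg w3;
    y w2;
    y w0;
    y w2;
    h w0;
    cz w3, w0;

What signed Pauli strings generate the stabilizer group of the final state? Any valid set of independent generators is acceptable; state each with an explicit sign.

The final state is stabilized by the group generated by -XIII, +IZII, +IIZI, +IIIZ; other independent generating sets are equally valid. Key observation: the block from step 8 through step 11 cancels to the identity and can be dropped.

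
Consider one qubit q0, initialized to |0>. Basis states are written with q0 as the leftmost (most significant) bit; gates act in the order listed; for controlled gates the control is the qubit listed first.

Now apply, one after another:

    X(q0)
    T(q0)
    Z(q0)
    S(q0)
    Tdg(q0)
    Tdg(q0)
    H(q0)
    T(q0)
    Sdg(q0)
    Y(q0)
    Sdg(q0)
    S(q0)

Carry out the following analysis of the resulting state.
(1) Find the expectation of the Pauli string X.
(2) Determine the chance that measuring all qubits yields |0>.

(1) The expectation value of X is sqrt(2)/2.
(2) The probability of measuring |0> is 1/2.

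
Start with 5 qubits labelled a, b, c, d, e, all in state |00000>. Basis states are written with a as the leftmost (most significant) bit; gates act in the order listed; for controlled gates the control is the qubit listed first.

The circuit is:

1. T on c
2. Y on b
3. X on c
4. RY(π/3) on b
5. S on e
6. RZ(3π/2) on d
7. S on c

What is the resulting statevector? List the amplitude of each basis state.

The resulting statevector has amplitude -exp(I*pi/4)/2 on |00100>, sqrt(3)*exp(I*pi/4)/2 on |01100>, and 0 on every other basis state.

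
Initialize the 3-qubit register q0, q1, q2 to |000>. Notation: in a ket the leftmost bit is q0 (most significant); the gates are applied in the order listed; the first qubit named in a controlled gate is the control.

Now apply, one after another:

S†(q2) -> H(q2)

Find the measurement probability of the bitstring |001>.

Outcome |001> occurs with probability 1/2.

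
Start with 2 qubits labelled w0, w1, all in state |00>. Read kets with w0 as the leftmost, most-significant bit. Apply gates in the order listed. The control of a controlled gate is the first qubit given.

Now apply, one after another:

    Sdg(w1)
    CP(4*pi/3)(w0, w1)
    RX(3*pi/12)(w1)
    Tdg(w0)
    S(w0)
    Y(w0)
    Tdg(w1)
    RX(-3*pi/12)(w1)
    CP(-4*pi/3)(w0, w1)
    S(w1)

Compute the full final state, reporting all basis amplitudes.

The final amplitudes are 0 on |00>, 0 on |01>, (-(sqrt(2) + 2)*exp(3*I*pi/4) - 2*I + sqrt(2)*I)*exp(3*I*pi/4)/4 on |10>, sqrt(2)*(1 + exp(3*I*pi/4))*exp(I*pi/6)/4 on |11>.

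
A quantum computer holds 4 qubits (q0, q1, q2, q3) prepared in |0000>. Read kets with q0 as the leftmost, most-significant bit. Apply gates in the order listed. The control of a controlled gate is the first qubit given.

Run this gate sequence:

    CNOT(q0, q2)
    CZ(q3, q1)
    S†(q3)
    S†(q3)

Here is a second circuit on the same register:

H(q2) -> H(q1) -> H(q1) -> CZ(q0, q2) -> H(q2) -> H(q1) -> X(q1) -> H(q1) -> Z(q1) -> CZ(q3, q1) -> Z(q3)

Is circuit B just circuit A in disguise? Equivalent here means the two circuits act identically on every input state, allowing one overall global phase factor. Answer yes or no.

Yes, they are equivalent — the unitaries differ by at most a global phase.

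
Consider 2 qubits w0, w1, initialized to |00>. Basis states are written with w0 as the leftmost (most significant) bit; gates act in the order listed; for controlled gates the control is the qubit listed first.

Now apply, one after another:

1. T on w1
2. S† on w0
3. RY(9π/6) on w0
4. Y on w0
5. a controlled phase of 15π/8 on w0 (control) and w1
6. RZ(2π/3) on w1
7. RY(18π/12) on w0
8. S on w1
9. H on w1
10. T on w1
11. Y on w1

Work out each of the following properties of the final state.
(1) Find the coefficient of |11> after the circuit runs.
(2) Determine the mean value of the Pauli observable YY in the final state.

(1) |11> carries amplitude 0 in the final state.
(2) In the final state, YY has expectation 0.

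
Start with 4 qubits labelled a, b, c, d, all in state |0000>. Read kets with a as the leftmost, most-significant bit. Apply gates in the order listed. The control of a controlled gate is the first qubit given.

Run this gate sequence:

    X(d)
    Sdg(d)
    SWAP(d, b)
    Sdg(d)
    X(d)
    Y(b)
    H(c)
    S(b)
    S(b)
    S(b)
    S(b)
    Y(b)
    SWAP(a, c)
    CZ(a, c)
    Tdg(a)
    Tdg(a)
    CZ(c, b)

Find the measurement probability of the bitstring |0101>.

The probability of measuring |0101> is 1/2. Key observation: steps 8-11 multiply out to the identity, so the circuit reduces to the remaining gates.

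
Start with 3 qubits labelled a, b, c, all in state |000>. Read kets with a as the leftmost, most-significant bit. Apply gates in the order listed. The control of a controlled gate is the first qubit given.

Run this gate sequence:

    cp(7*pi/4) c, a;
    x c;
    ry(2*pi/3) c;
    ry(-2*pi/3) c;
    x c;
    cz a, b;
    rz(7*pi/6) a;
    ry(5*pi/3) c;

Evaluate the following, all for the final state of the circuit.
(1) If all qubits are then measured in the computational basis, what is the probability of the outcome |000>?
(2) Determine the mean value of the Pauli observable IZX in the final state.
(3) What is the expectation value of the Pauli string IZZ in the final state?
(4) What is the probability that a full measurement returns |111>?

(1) The probability of measuring |000> is 3/4.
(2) In the final state, IZX has expectation -sqrt(3)/2.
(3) The observable IZZ averages to 1/2.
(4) A full measurement returns |111> with probability 0.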